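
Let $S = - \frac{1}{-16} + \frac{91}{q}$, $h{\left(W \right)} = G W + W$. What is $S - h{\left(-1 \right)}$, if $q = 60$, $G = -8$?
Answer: $- \frac{1301}{240} \approx -5.4208$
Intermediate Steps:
$h{\left(W \right)} = - 7 W$ ($h{\left(W \right)} = - 8 W + W = - 7 W$)
$S = \frac{379}{240}$ ($S = - \frac{1}{-16} + \frac{91}{60} = \left(-1\right) \left(- \frac{1}{16}\right) + 91 \cdot \frac{1}{60} = \frac{1}{16} + \frac{91}{60} = \frac{379}{240} \approx 1.5792$)
$S - h{\left(-1 \right)} = \frac{379}{240} - \left(-7\right) \left(-1\right) = \frac{379}{240} - 7 = - \frac{1301}{240}$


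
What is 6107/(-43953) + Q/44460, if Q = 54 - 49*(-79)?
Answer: -507701/10021284 ≈ -0.050662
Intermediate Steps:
Q = 3925 (Q = 54 + 3871 = 3925)
6107/(-43953) + Q/44460 = 6107/(-43953) + 3925/44460 = 6107*(-1/43953) + 3925*(1/44460) = -6107/43953 + 785/8892 = -507701/10021284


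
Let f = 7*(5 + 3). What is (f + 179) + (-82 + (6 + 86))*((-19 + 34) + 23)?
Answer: 615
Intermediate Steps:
f = 56 (f = 7*8 = 56)
(f + 179) + (-82 + (6 + 86))*((-19 + 34) + 23) = (56 + 179) + (-82 + (6 + 86))*((-19 + 34) + 23) = 235 + (-82 + 92)*(15 + 23) = 235 + 10*38 = 235 + 380 = 615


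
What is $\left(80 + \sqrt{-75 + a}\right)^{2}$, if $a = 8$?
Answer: $\left(80 + i \sqrt{67}\right)^{2} \approx 6333.0 + 1309.7 i$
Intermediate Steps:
$\left(80 + \sqrt{-75 + a}\right)^{2} = \left(80 + \sqrt{-75 + 8}\right)^{2} = \left(80 + \sqrt{-67}\right)^{2} = \left(80 + i \sqrt{67}\right)^{2}$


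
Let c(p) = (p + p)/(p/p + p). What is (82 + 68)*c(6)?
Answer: 1800/7 ≈ 257.14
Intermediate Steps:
c(p) = 2*p/(1 + p) (c(p) = (2*p)/(1 + p) = 2*p/(1 + p))
(82 + 68)*c(6) = (82 + 68)*(2*6/(1 + 6)) = 150*(2*6/7) = 150*(2*6*(1/7)) = 150*(12/7) = 1800/7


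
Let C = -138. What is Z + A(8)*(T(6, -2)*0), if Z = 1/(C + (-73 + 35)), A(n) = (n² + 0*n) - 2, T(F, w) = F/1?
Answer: -1/176 ≈ -0.0056818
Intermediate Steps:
T(F, w) = F (T(F, w) = F*1 = F)
A(n) = -2 + n² (A(n) = (n² + 0) - 2 = n² - 2 = -2 + n²)
Z = -1/176 (Z = 1/(-138 + (-73 + 35)) = 1/(-138 - 38) = 1/(-176) = -1/176 ≈ -0.0056818)
Z + A(8)*(T(6, -2)*0) = -1/176 + (-2 + 8²)*(6*0) = -1/176 + (-2 + 64)*0 = -1/176 + 62*0 = -1/176 + 0 = -1/176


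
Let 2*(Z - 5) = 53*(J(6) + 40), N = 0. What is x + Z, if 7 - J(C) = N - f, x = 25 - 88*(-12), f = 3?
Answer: 2411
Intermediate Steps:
x = 1081 (x = 25 + 1056 = 1081)
J(C) = 10 (J(C) = 7 - (0 - 1*3) = 7 - (0 - 3) = 7 - 1*(-3) = 7 + 3 = 10)
Z = 1330 (Z = 5 + (53*(10 + 40))/2 = 5 + (53*50)/2 = 5 + (1/2)*2650 = 5 + 1325 = 1330)
x + Z = 1081 + 1330 = 2411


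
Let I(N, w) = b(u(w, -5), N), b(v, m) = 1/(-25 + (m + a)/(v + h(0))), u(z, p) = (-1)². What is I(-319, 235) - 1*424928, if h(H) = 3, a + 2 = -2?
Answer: -179744548/423 ≈ -4.2493e+5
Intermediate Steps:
a = -4 (a = -2 - 2 = -4)
u(z, p) = 1
b(v, m) = 1/(-25 + (-4 + m)/(3 + v)) (b(v, m) = 1/(-25 + (m - 4)/(v + 3)) = 1/(-25 + (-4 + m)/(3 + v)))
I(N, w) = -4/(104 - N) (I(N, w) = (-3 - 1*1)/(79 - N + 25*1) = (-3 - 1)/(79 - N + 25) = -4/(104 - N))
I(-319, 235) - 1*424928 = 4/(-104 - 319) - 1*424928 = 4/(-423) - 424928 = 4*(-1/423) - 424928 = -4/423 - 424928 = -179744548/423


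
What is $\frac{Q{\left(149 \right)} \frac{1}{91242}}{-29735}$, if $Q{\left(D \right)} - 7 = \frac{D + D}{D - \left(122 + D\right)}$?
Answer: $- \frac{139}{82748966535} \approx -1.6798 \cdot 10^{-9}$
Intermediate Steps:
$Q{\left(D \right)} = 7 - \frac{D}{61}$ ($Q{\left(D \right)} = 7 + \frac{D + D}{D - \left(122 + D\right)} = 7 + \frac{2 D}{-122} = 7 + 2 D \left(- \frac{1}{122}\right) = 7 - \frac{D}{61}$)
$\frac{Q{\left(149 \right)} \frac{1}{91242}}{-29735} = \frac{\left(7 - \frac{149}{61}\right) \frac{1}{91242}}{-29735} = \left(7 - \frac{149}{61}\right) \frac{1}{91242} \left(- \frac{1}{29735}\right) = \frac{278}{61} \cdot \frac{1}{91242} \left(- \frac{1}{29735}\right) = \frac{139}{2782881} \left(- \frac{1}{29735}\right) = - \frac{139}{82748966535}$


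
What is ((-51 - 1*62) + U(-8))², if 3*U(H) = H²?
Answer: 75625/9 ≈ 8402.8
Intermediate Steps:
U(H) = H²/3
((-51 - 1*62) + U(-8))² = ((-51 - 1*62) + (⅓)*(-8)²)² = ((-51 - 62) + (⅓)*64)² = (-113 + 64/3)² = (-275/3)² = 75625/9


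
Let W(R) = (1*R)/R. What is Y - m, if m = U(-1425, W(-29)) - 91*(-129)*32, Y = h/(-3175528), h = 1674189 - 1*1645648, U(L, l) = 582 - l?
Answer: -1194725752453/3175528 ≈ -3.7623e+5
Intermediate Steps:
W(R) = 1 (W(R) = R/R = 1)
h = 28541 (h = 1674189 - 1645648 = 28541)
Y = -28541/3175528 (Y = 28541/(-3175528) = 28541*(-1/3175528) = -28541/3175528 ≈ -0.0089878)
m = 376229 (m = (582 - 1*1) - 91*(-129)*32 = (582 - 1) + 11739*32 = 581 + 375648 = 376229)
Y - m = -28541/3175528 - 1*376229 = -28541/3175528 - 376229 = -1194725752453/3175528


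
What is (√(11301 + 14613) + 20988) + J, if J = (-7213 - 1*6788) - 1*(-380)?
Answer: 7367 + √25914 ≈ 7528.0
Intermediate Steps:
J = -13621 (J = (-7213 - 6788) + 380 = -14001 + 380 = -13621)
(√(11301 + 14613) + 20988) + J = (√(11301 + 14613) + 20988) - 13621 = (√25914 + 20988) - 13621 = (20988 + √25914) - 13621 = 7367 + √25914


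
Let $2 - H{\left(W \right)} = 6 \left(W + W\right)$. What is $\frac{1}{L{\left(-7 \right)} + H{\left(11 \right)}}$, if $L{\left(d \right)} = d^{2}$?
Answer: $- \frac{1}{81} \approx -0.012346$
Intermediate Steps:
$H{\left(W \right)} = 2 - 12 W$ ($H{\left(W \right)} = 2 - 6 \left(W + W\right) = 2 - 6 \cdot 2 W = 2 - 12 W$)
$\frac{1}{L{\left(-7 \right)} + H{\left(11 \right)}} = \frac{1}{\left(-7\right)^{2} + \left(2 - 132\right)} = \frac{1}{49 + \left(2 - 132\right)} = \frac{1}{49 - 130} = \frac{1}{-81} = - \frac{1}{81}$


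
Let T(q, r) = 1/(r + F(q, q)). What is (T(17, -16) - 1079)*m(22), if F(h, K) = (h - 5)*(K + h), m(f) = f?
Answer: -4652637/196 ≈ -23738.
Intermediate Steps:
F(h, K) = (-5 + h)*(K + h)
T(q, r) = 1/(r - 10*q + 2*q²) (T(q, r) = 1/(r + (q² - 5*q - 5*q + q*q)) = 1/(r + (q² - 5*q - 5*q + q²)) = 1/(r + (-10*q + 2*q²)) = 1/(r - 10*q + 2*q²))
(T(17, -16) - 1079)*m(22) = (1/(-16 - 10*17 + 2*17²) - 1079)*22 = (1/(-16 - 170 + 2*289) - 1079)*22 = (1/(-16 - 170 + 578) - 1079)*22 = (1/392 - 1079)*22 = -422967/392*22 = -4652637/196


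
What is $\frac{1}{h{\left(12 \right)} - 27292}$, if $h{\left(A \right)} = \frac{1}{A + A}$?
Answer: $- \frac{24}{655007} \approx -3.6641 \cdot 10^{-5}$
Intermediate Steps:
$h{\left(A \right)} = \frac{1}{2 A}$
$\frac{1}{h{\left(12 \right)} - 27292} = \frac{1}{\frac{1}{2 \cdot 12} - 27292} = \frac{1}{\frac{1}{2} \cdot \frac{1}{12} - 27292} = \frac{1}{\frac{1}{24} - 27292} = \frac{1}{- \frac{655007}{24}} = - \frac{24}{655007}$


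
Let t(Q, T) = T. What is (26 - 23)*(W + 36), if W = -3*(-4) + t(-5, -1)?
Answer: 141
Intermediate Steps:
W = 11 (W = -3*(-4) - 1 = 12 - 1 = 11)
(26 - 23)*(W + 36) = (26 - 23)*(11 + 36) = 3*47 = 141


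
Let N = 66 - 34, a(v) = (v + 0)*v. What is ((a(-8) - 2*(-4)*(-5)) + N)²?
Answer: 3136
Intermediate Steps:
a(v) = v² (a(v) = v*v = v²)
N = 32
((a(-8) - 2*(-4)*(-5)) + N)² = (((-8)² - 2*(-4)*(-5)) + 32)² = ((64 - (-8)*(-5)) + 32)² = ((64 - 1*40) + 32)² = ((64 - 40) + 32)² = (24 + 32)² = 56² = 3136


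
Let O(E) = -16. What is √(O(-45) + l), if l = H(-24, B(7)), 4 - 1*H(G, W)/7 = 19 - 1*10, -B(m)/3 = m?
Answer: I*√51 ≈ 7.1414*I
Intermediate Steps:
B(m) = -3*m
H(G, W) = -35 (H(G, W) = 28 - 7*(19 - 1*10) = 28 - 7*(19 - 10) = 28 - 7*9 = 28 - 63 = -35)
l = -35
√(O(-45) + l) = √(-16 - 35) = √(-51) = I*√51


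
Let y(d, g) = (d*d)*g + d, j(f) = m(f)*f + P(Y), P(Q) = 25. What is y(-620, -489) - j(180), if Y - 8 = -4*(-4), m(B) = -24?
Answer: -187967925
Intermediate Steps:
Y = 24 (Y = 8 - 4*(-4) = 8 + 16 = 24)
j(f) = 25 - 24*f (j(f) = -24*f + 25 = 25 - 24*f)
y(d, g) = d + g*d**2 (y(d, g) = d**2*g + d = g*d**2 + d = d + g*d**2)
y(-620, -489) - j(180) = -620*(1 - 620*(-489)) - (25 - 24*180) = -620*(1 + 303180) - (25 - 4320) = -620*303181 - 1*(-4295) = -187972220 + 4295 = -187967925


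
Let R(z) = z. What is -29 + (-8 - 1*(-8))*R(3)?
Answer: -29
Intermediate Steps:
-29 + (-8 - 1*(-8))*R(3) = -29 + (-8 - 1*(-8))*3 = -29 + (-8 + 8)*3 = -29 + 0*3 = -29 + 0 = -29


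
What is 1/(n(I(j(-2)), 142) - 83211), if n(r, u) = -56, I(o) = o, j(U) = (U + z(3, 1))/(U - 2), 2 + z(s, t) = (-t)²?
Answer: -1/83267 ≈ -1.2010e-5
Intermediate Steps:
z(s, t) = -2 + t² (z(s, t) = -2 + (-t)² = -2 + t²)
j(U) = (-1 + U)/(-2 + U) (j(U) = (U + (-2 + 1²))/(U - 2) = (U + (-2 + 1))/(-2 + U) = (U - 1)/(-2 + U) = (-1 + U)/(-2 + U))
1/(n(I(j(-2)), 142) - 83211) = 1/(-56 - 83211) = 1/(-83267) = -1/83267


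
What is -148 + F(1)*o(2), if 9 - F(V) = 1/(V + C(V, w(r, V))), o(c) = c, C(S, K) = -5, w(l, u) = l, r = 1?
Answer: -259/2 ≈ -129.50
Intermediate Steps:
F(V) = 9 - 1/(-5 + V) (F(V) = 9 - 1/(V - 5) = 9 - 1/(-5 + V))
-148 + F(1)*o(2) = -148 + ((-46 + 9*1)/(-5 + 1))*2 = -148 + ((-46 + 9)/(-4))*2 = -148 - ¼*(-37)*2 = -148 + (37/4)*2 = -148 + 37/2 = -259/2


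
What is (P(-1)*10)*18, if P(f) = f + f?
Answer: -360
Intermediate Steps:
P(f) = 2*f
(P(-1)*10)*18 = ((2*(-1))*10)*18 = -2*10*18 = -20*18 = -360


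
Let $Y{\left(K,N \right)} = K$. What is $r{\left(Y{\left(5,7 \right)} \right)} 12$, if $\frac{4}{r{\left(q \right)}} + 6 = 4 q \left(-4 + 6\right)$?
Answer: $\frac{24}{17} \approx 1.4118$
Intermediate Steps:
$r{\left(q \right)} = \frac{4}{-6 + 8 q}$ ($r{\left(q \right)} = \frac{4}{-6 + 4 q \left(-4 + 6\right)} = \frac{4}{-6 + 4 q 2} = \frac{4}{-6 + 8 q}$)
$r{\left(Y{\left(5,7 \right)} \right)} 12 = \frac{2}{-3 + 4 \cdot 5} \cdot 12 = \frac{2}{-3 + 20} \cdot 12 = \frac{2}{17} \cdot 12 = \frac{24}{17}$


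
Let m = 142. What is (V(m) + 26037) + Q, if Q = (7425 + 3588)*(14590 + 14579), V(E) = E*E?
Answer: 321284398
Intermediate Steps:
V(E) = E²
Q = 321238197 (Q = 11013*29169 = 321238197)
(V(m) + 26037) + Q = (142² + 26037) + 321238197 = (20164 + 26037) + 321238197 = 46201 + 321238197 = 321284398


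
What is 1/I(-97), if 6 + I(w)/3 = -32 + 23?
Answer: -1/45 ≈ -0.022222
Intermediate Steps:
I(w) = -45 (I(w) = -18 + 3*(-32 + 23) = -18 + 3*(-9) = -18 - 27 = -45)
1/I(-97) = 1/(-45) = -1/45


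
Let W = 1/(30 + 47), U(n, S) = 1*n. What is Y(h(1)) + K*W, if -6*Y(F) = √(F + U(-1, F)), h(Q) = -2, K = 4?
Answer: 4/77 - I*√3/6 ≈ 0.051948 - 0.28868*I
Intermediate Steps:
U(n, S) = n
W = 1/77 ≈ 0.012987
Y(F) = -√(-1 + F)/6 (Y(F) = -√(F - 1)/6 = -√(-1 + F)/6)
Y(h(1)) + K*W = -√(-1 - 2)/6 + 4*(1/77) = -I*√3/6 + 4/77 = 4/77 - I*√3/6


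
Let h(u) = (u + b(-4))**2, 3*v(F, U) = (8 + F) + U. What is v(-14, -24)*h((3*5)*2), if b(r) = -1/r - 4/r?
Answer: -78125/8 ≈ -9765.6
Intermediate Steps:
v(F, U) = 8/3 + F/3 + U/3 (v(F, U) = ((8 + F) + U)/3 = (8 + F + U)/3 = 8/3 + F/3 + U/3)
b(r) = -5/r
h(u) = (5/4 + u)**2 (h(u) = (u - 5/(-4))**2 = (u - 5*(-1/4))**2 = (u + 5/4)**2 = (5/4 + u)**2)
v(-14, -24)*h((3*5)*2) = (8/3 + (1/3)*(-14) + (1/3)*(-24))*((5 + 4*((3*5)*2))**2/16) = (8/3 - 14/3 - 8)*((5 + 4*(15*2))**2/16) = -5*(5 + 4*30)**2/8 = -5*(5 + 120)**2/8 = -5*125**2/8 = -5*15625/8 = -10*15625/16 = -78125/8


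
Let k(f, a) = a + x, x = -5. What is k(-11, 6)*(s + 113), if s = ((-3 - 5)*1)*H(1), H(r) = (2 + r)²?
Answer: 41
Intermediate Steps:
k(f, a) = -5 + a (k(f, a) = a - 5 = -5 + a)
s = -72 (s = ((-3 - 5)*1)*(2 + 1)² = -8*1*3² = -8*9 = -72)
k(-11, 6)*(s + 113) = (-5 + 6)*(-72 + 113) = 1*41 = 41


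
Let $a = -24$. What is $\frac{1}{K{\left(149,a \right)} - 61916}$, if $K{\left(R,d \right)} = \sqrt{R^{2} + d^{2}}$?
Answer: $- \frac{61916}{3833568279} - \frac{\sqrt{22777}}{3833568279} \approx -1.619 \cdot 10^{-5}$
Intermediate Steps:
$\frac{1}{K{\left(149,a \right)} - 61916} = \frac{1}{\sqrt{149^{2} + \left(-24\right)^{2}} - 61916} = \frac{1}{\sqrt{22201 + 576} - 61916} = \frac{1}{\sqrt{22777} - 61916} = \frac{1}{-61916 + \sqrt{22777}}$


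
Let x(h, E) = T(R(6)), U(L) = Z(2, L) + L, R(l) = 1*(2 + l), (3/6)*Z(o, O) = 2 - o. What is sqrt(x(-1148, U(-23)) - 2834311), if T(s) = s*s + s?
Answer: I*sqrt(2834239) ≈ 1683.5*I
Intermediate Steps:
Z(o, O) = 4 - 2*o (Z(o, O) = 2*(2 - o) = 4 - 2*o)
R(l) = 2 + l
T(s) = s + s**2 (T(s) = s**2 + s = s + s**2)
U(L) = L (U(L) = (4 - 2*2) + L = (4 - 4) + L = 0 + L = L)
x(h, E) = 72 (x(h, E) = (2 + 6)*(1 + (2 + 6)) = 8*(1 + 8) = 8*9 = 72)
sqrt(x(-1148, U(-23)) - 2834311) = sqrt(72 - 2834311) = sqrt(-2834239) = I*sqrt(2834239)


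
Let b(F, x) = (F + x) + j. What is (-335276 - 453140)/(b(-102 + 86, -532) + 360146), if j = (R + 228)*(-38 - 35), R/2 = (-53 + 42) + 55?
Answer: -394208/168265 ≈ -2.3428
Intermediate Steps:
R = 88 (R = 2*((-53 + 42) + 55) = 2*(-11 + 55) = 2*44 = 88)
j = -23068 (j = (88 + 228)*(-38 - 35) = 316*(-73) = -23068)
b(F, x) = -23068 + F + x (b(F, x) = (F + x) - 23068 = -23068 + F + x)
(-335276 - 453140)/(b(-102 + 86, -532) + 360146) = (-335276 - 453140)/((-23068 + (-102 + 86) - 532) + 360146) = -788416/((-23068 - 16 - 532) + 360146) = -788416/(-23616 + 360146) = -788416/336530 = -788416*1/336530 = -394208/168265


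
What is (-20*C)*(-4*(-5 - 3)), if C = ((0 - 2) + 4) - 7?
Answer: 3200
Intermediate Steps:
C = -5 (C = (-2 + 4) - 7 = 2 - 7 = -5)
(-20*C)*(-4*(-5 - 3)) = (-20*(-5))*(-4*(-5 - 3)) = 100*(-4*(-8)) = 100*32 = 3200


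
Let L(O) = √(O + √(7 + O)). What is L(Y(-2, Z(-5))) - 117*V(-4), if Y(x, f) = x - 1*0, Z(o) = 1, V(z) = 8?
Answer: -936 + √(-2 + √5) ≈ -935.51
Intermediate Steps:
Y(x, f) = x (Y(x, f) = x + 0 = x)
L(Y(-2, Z(-5))) - 117*V(-4) = √(-2 + √(7 - 2)) - 117*8 = √(-2 + √5) - 936 = -936 + √(-2 + √5)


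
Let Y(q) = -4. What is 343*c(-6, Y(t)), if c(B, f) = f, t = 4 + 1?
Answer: -1372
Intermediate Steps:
t = 5
343*c(-6, Y(t)) = 343*(-4) = -1372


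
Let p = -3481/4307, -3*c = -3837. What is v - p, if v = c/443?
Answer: 119504/32339 ≈ 3.6954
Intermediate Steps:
c = 1279 (c = -⅓*(-3837) = 1279)
p = -59/73 (p = -3481*1/4307 = -59/73 ≈ -0.80822)
v = 1279/443 ≈ 2.8871
v - p = 1279/443 - 1*(-59/73) = 1279/443 + 59/73 = 119504/32339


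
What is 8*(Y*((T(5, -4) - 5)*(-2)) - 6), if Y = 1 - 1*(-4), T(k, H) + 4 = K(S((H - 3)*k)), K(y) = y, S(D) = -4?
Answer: 992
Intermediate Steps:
T(k, H) = -8 (T(k, H) = -4 - 4 = -8)
Y = 5 (Y = 1 + 4 = 5)
8*(Y*((T(5, -4) - 5)*(-2)) - 6) = 8*(5*((-8 - 5)*(-2)) - 6) = 8*(5*(-13*(-2)) - 6) = 8*(5*26 - 6) = 8*(130 - 6) = 8*124 = 992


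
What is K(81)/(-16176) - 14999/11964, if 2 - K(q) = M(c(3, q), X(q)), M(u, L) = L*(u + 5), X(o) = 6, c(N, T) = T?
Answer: -9853097/8063736 ≈ -1.2219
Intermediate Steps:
M(u, L) = L*(5 + u)
K(q) = -28 - 6*q (K(q) = 2 - 6*(5 + q) = 2 - (30 + 6*q) = 2 + (-30 - 6*q) = -28 - 6*q)
K(81)/(-16176) - 14999/11964 = (-28 - 6*81)/(-16176) - 14999/11964 = (-28 - 486)*(-1/16176) - 14999*1/11964 = -514*(-1/16176) - 14999/11964 = 257/8088 - 14999/11964 = -9853097/8063736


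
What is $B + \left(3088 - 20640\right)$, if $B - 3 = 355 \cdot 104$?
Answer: $19371$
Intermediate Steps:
$B = 36923$ ($B = 3 + 355 \cdot 104 = 3 + 36920 = 36923$)
$B + \left(3088 - 20640\right) = 36923 + \left(3088 - 20640\right) = 36923 - 17552 = 19371$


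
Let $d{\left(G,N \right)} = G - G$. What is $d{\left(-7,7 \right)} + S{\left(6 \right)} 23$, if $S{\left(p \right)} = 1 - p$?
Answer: $-115$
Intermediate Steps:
$d{\left(G,N \right)} = 0$
$d{\left(-7,7 \right)} + S{\left(6 \right)} 23 = 0 + \left(1 - 6\right) 23 = 0 - 115 = -115$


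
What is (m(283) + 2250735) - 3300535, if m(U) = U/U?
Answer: -1049799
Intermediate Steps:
m(U) = 1
(m(283) + 2250735) - 3300535 = (1 + 2250735) - 3300535 = 2250736 - 3300535 = -1049799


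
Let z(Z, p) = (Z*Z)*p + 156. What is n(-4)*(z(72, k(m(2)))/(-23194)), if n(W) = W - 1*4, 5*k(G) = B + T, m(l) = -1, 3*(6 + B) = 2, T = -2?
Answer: -148944/57985 ≈ -2.5687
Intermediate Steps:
B = -16/3 (B = -6 + (⅓)*2 = -6 + ⅔ = -16/3 ≈ -5.3333)
k(G) = -22/15 (k(G) = (-16/3 - 2)/5 = (⅕)*(-22/3) = -22/15)
n(W) = -4 + W (n(W) = W - 4 = -4 + W)
z(Z, p) = 156 + p*Z² (z(Z, p) = Z²*p + 156 = p*Z² + 156 = 156 + p*Z²)
n(-4)*(z(72, k(m(2)))/(-23194)) = (-4 - 4)*((156 - 22/15*72²)/(-23194)) = -8*(156 - 22/15*5184)*(-1)/23194 = -8*(156 - 38016/5)*(-1)/23194 = -(-297888)*(-1)/(5*23194) = -8*18618/57985 = -148944/57985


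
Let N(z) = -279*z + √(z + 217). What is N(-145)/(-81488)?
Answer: -40455/81488 - 3*√2/40744 ≈ -0.49656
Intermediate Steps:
N(z) = √(217 + z) - 279*z (N(z) = -279*z + √(217 + z) = √(217 + z) - 279*z)
N(-145)/(-81488) = (√(217 - 145) - 279*(-145))/(-81488) = (√72 + 40455)*(-1/81488) = (6*√2 + 40455)*(-1/81488) = (40455 + 6*√2)*(-1/81488) = -40455/81488 - 3*√2/40744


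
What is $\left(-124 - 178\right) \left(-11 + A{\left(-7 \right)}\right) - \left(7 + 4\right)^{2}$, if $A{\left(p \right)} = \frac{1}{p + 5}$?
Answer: $3352$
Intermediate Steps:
$A{\left(p \right)} = \frac{1}{5 + p}$
$\left(-124 - 178\right) \left(-11 + A{\left(-7 \right)}\right) - \left(7 + 4\right)^{2} = \left(-124 - 178\right) \left(-11 + \frac{1}{5 - 7}\right) - \left(7 + 4\right)^{2} = - 302 \left(-11 + \frac{1}{-2}\right) - 11^{2} = - 302 \left(-11 - \frac{1}{2}\right) - 121 = \left(-302\right) \left(- \frac{23}{2}\right) - 121 = 3473 - 121 = 3352$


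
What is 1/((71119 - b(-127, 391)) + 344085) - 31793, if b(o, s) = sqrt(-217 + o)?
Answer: -1370233487344769/43098590490 + I*sqrt(86)/86197180980 ≈ -31793.0 + 1.0759e-10*I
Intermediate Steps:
1/((71119 - b(-127, 391)) + 344085) - 31793 = 1/((71119 - sqrt(-217 - 127)) + 344085) - 31793 = 1/((71119 - sqrt(-344)) + 344085) - 31793 = 1/((71119 - 2*I*sqrt(86)) + 344085) - 31793 = 1/(415204 - 2*I*sqrt(86)) - 31793 = -31793 + 1/(415204 - 2*I*sqrt(86))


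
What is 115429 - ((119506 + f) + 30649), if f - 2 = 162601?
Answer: -197329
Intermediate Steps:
f = 162603 (f = 2 + 162601 = 162603)
115429 - ((119506 + f) + 30649) = 115429 - ((119506 + 162603) + 30649) = 115429 - (282109 + 30649) = 115429 - 1*312758 = 115429 - 312758 = -197329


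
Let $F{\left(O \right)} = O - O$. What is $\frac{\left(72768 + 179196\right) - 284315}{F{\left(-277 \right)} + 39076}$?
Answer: $- \frac{32351}{39076} \approx -0.8279$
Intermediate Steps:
$F{\left(O \right)} = 0$
$\frac{\left(72768 + 179196\right) - 284315}{F{\left(-277 \right)} + 39076} = \frac{\left(72768 + 179196\right) - 284315}{0 + 39076} = \frac{251964 - 284315}{39076} = \left(-32351\right) \frac{1}{39076} = - \frac{32351}{39076}$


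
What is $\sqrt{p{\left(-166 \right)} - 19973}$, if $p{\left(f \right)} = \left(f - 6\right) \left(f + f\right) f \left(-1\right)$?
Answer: $\sqrt{9459291} \approx 3075.6$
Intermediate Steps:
$p{\left(f \right)} = - 2 f^{2} \left(-6 + f\right)$ ($p{\left(f \right)} = \left(-6 + f\right) 2 f f \left(-1\right) = 2 f \left(-6 + f\right) f \left(-1\right) = 2 f^{2} \left(-6 + f\right) \left(-1\right) = - 2 f^{2} \left(-6 + f\right)$)
$\sqrt{p{\left(-166 \right)} - 19973} = \sqrt{2 \left(-166\right)^{2} \left(6 - -166\right) - 19973} = \sqrt{2 \cdot 27556 \left(6 + 166\right) - 19973} = \sqrt{2 \cdot 27556 \cdot 172 - 19973} = \sqrt{9479264 - 19973} = \sqrt{9459291}$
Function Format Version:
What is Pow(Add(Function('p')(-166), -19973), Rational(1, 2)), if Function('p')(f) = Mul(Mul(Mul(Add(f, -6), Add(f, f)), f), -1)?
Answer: Pow(9459291, Rational(1, 2)) ≈ 3075.6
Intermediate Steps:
Function('p')(f) = Mul(-2, Pow(f, 2), Add(-6, f)) (Function('p')(f) = Mul(Mul(Mul(Add(-6, f), Mul(2, f)), f), -1) = Mul(Mul(Mul(2, f, Add(-6, f)), f), -1) = Mul(Mul(2, Pow(f, 2), Add(-6, f)), -1) = Mul(-2, Pow(f, 2), Add(-6, f)))
Pow(Add(Function('p')(-166), -19973), Rational(1, 2)) = Pow(Add(Mul(2, Pow(-166, 2), Add(6, Mul(-1, -166))), -19973), Rational(1, 2)) = Pow(Add(Mul(2, 27556, Add(6, 166)), -19973), Rational(1, 2)) = Pow(Add(Mul(2, 27556, 172), -19973), Rational(1, 2)) = Pow(Add(9479264, -19973), Rational(1, 2)) = Pow(9459291, Rational(1, 2))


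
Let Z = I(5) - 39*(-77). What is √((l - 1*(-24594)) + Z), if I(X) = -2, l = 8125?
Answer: 2*√8930 ≈ 189.00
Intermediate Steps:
Z = 3001 (Z = -2 - 39*(-77) = -2 + 3003 = 3001)
√((l - 1*(-24594)) + Z) = √((8125 - 1*(-24594)) + 3001) = √((8125 + 24594) + 3001) = √(32719 + 3001) = √35720 = 2*√8930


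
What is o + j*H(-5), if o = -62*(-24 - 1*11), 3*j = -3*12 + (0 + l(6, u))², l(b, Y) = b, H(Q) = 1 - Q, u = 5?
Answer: 2170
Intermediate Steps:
j = 0 (j = (-3*12 + (0 + 6)²)/3 = (-36 + 6²)/3 = (-36 + 36)/3 = (⅓)*0 = 0)
o = 2170 (o = -62*(-24 - 11) = -62*(-35) = 2170)
o + j*H(-5) = 2170 + 0*(1 - 1*(-5)) = 2170 + 0*(1 + 5) = 2170 + 0*6 = 2170 + 0 = 2170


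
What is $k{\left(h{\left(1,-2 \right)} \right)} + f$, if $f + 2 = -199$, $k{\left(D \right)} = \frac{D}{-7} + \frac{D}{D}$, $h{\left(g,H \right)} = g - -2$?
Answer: $- \frac{1403}{7} \approx -200.43$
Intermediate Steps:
$h{\left(g,H \right)} = 2 + g$ ($h{\left(g,H \right)} = g + 2 = 2 + g$)
$k{\left(D \right)} = 1 - \frac{D}{7}$ ($k{\left(D \right)} = D \left(- \frac{1}{7}\right) + 1 = - \frac{D}{7} + 1 = 1 - \frac{D}{7}$)
$f = -201$ ($f = -2 - 199 = -201$)
$k{\left(h{\left(1,-2 \right)} \right)} + f = \left(1 - \frac{2 + 1}{7}\right) - 201 = \left(1 - \frac{3}{7}\right) - 201 = \frac{4}{7} - 201 = - \frac{1403}{7}$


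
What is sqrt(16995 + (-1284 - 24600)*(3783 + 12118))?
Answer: I*sqrt(411564489) ≈ 20287.0*I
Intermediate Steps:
sqrt(16995 + (-1284 - 24600)*(3783 + 12118)) = sqrt(16995 - 25884*15901) = sqrt(16995 - 411581484) = sqrt(-411564489) = I*sqrt(411564489)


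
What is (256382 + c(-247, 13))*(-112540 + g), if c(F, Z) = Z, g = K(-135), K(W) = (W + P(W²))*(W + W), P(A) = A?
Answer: -1281164791800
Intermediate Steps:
K(W) = 2*W*(W + W²) (K(W) = (W + W²)*(W + W) = (W + W²)*(2*W) = 2*W*(W + W²))
g = -4884300 (g = 2*(-135)²*(1 - 135) = 2*18225*(-134) = -4884300)
(256382 + c(-247, 13))*(-112540 + g) = (256382 + 13)*(-112540 - 4884300) = 256395*(-4996840) = -1281164791800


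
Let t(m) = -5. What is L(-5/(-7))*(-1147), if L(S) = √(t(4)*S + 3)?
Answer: -2294*I*√7/7 ≈ -867.05*I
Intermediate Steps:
L(S) = √(3 - 5*S) (L(S) = √(-5*S + 3) = √(3 - 5*S))
L(-5/(-7))*(-1147) = √(3 - (-25)/(-7))*(-1147) = √(3 - (-25)*(-1)/7)*(-1147) = √(3 - 5*5/7)*(-1147) = √(3 - 25/7)*(-1147) = √(-4/7)*(-1147) = (2*I*√7/7)*(-1147) = -2294*I*√7/7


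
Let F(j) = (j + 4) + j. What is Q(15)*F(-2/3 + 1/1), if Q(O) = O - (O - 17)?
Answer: 238/3 ≈ 79.333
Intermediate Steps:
Q(O) = 17 (Q(O) = O - (-17 + O) = O + (17 - O) = 17)
F(j) = 4 + 2*j (F(j) = (4 + j) + j = 4 + 2*j)
Q(15)*F(-2/3 + 1/1) = 17*(4 + 2*(-2/3 + 1/1)) = 17*(4 + 2*(-2*1/3 + 1*1)) = 17*(4 + 2*(-2/3 + 1)) = 17*(4 + 2*(1/3)) = 17*(4 + 2/3) = 17*(14/3) = 238/3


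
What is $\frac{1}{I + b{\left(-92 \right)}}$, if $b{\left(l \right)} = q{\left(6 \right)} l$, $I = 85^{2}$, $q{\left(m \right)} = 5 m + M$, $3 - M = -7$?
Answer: $\frac{1}{3545} \approx 0.00028209$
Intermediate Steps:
$M = 10$ ($M = 3 - -7 = 3 + 7 = 10$)
$q{\left(m \right)} = 10 + 5 m$ ($q{\left(m \right)} = 5 m + 10 = 10 + 5 m$)
$I = 7225$
$b{\left(l \right)} = 40 l$ ($b{\left(l \right)} = \left(10 + 5 \cdot 6\right) l = \left(10 + 30\right) l = 40 l$)
$\frac{1}{I + b{\left(-92 \right)}} = \frac{1}{7225 + 40 \left(-92\right)} = \frac{1}{7225 - 3680} = \frac{1}{3545}$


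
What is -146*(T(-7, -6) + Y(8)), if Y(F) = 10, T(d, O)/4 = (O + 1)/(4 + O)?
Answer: -2920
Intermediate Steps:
T(d, O) = 4*(1 + O)/(4 + O) (T(d, O) = 4*((O + 1)/(4 + O)) = 4*((1 + O)/(4 + O)) = 4*(1 + O)/(4 + O))
-146*(T(-7, -6) + Y(8)) = -146*(4*(1 - 6)/(4 - 6) + 10) = -146*(4*(-5)/(-2) + 10) = -146*(4*(-½)*(-5) + 10) = -146*(10 + 10) = -146*20 = -2920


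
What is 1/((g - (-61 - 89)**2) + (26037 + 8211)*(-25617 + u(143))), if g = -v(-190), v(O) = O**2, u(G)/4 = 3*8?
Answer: -1/874101808 ≈ -1.1440e-9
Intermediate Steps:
u(G) = 96 (u(G) = 4*(3*8) = 4*24 = 96)
g = -36100 (g = -1*(-190)**2 = -1*36100 = -36100)
1/((g - (-61 - 89)**2) + (26037 + 8211)*(-25617 + u(143))) = 1/((-36100 - (-61 - 89)**2) + (26037 + 8211)*(-25617 + 96)) = 1/((-36100 - 1*(-150)**2) + 34248*(-25521)) = 1/((-36100 - 1*22500) - 874043208) = 1/((-36100 - 22500) - 874043208) = 1/(-58600 - 874043208) = 1/(-874101808) = -1/874101808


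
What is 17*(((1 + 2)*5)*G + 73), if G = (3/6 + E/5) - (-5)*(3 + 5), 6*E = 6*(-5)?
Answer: 22627/2 ≈ 11314.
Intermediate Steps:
E = -5 (E = (6*(-5))/6 = (⅙)*(-30) = -5)
G = 79/2 (G = (3/6 - 5/5) - (-5)*(3 + 5) = (3*(⅙) - 5*⅕) - (-5)*8 = (½ - 1) - 1*(-40) = -½ + 40 = 79/2 ≈ 39.500)
17*(((1 + 2)*5)*G + 73) = 17*(((1 + 2)*5)*(79/2) + 73) = 17*((3*5)*(79/2) + 73) = 17*(15*(79/2) + 73) = 17*(1185/2 + 73) = 17*(1331/2) = 22627/2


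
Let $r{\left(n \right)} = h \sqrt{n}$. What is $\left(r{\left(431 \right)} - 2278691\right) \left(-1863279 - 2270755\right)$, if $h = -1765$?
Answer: $9420186069494 + 7296570010 \sqrt{431} \approx 9.5717 \cdot 10^{12}$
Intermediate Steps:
$r{\left(n \right)} = - 1765 \sqrt{n}$
$\left(r{\left(431 \right)} - 2278691\right) \left(-1863279 - 2270755\right) = \left(- 1765 \sqrt{431} - 2278691\right) \left(-1863279 - 2270755\right) = \left(-2278691 - 1765 \sqrt{431}\right) \left(-4134034\right) = 9420186069494 + 7296570010 \sqrt{431}$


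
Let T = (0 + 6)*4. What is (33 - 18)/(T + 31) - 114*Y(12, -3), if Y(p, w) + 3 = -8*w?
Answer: -26331/11 ≈ -2393.7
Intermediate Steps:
Y(p, w) = -3 - 8*w
T = 24 (T = 6*4 = 24)
(33 - 18)/(T + 31) - 114*Y(12, -3) = (33 - 18)/(24 + 31) - 114*(-3 - 8*(-3)) = 15/55 - 114*(-3 + 24) = 15*(1/55) - 114*21 = 3/11 - 2394 = -26331/11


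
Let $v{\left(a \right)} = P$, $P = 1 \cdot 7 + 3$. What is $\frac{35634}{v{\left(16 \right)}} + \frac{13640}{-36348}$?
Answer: $\frac{161886029}{45435} \approx 3563.0$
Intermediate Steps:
$P = 10$ ($P = 7 + 3 = 10$)
$v{\left(a \right)} = 10$
$\frac{35634}{v{\left(16 \right)}} + \frac{13640}{-36348} = \frac{35634}{10} + \frac{13640}{-36348} = 35634 \cdot \frac{1}{10} + 13640 \left(- \frac{1}{36348}\right) = \frac{17817}{5} - \frac{3410}{9087} = \frac{161886029}{45435}$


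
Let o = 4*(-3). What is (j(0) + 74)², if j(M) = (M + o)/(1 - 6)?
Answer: 145924/25 ≈ 5837.0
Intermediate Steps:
o = -12
j(M) = 12/5 - M/5 (j(M) = (M - 12)/(1 - 6) = (-12 + M)/(-5) = (-12 + M)*(-⅕) = 12/5 - M/5)
(j(0) + 74)² = ((12/5 - ⅕*0) + 74)² = ((12/5 + 0) + 74)² = (12/5 + 74)² = (382/5)² = 145924/25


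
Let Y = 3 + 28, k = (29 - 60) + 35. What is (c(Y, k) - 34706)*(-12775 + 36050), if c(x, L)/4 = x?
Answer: -804896050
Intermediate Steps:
k = 4 (k = -31 + 35 = 4)
Y = 31
c(x, L) = 4*x
(c(Y, k) - 34706)*(-12775 + 36050) = (4*31 - 34706)*(-12775 + 36050) = (124 - 34706)*23275 = -34582*23275 = -804896050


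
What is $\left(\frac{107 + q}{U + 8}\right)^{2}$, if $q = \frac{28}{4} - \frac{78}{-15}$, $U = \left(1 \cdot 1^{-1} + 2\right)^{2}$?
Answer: $\frac{355216}{7225} \approx 49.165$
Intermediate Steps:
$U = 9$ ($U = \left(1 \cdot 1 + 2\right)^{2} = \left(1 + 2\right)^{2} = 3^{2} = 9$)
$q = \frac{61}{5}$ ($q = 28 \cdot \frac{1}{4} - - \frac{26}{5} = 7 + \frac{26}{5} = \frac{61}{5} \approx 12.2$)
$\left(\frac{107 + q}{U + 8}\right)^{2} = \left(\frac{107 + \frac{61}{5}}{9 + 8}\right)^{2} = \left(\frac{596}{5 \cdot 17}\right)^{2} = \left(\frac{596}{5} \cdot \frac{1}{17}\right)^{2} = \left(\frac{596}{85}\right)^{2} = \frac{355216}{7225}$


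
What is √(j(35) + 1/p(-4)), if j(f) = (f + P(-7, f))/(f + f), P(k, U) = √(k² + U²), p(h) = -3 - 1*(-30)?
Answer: √(4350 + 810*√26)/90 ≈ 1.0232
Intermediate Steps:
p(h) = 27 (p(h) = -3 + 30 = 27)
P(k, U) = √(U² + k²)
j(f) = (f + √(49 + f²))/(2*f) (j(f) = (f + √(f² + (-7)²))/(f + f) = (f + √(f² + 49))/((2*f)) = (f + √(49 + f²))*(1/(2*f)) = (f + √(49 + f²))/(2*f))
√(j(35) + 1/p(-4)) = √((½)*(35 + √(49 + 35²))/35 + 1/27) = √((½)*(1/35)*(35 + √(49 + 1225)) + 1/27) = √((½)*(1/35)*(35 + √1274) + 1/27) = √((½)*(1/35)*(35 + 7*√26) + 1/27) = √((½ + √26/10) + 1/27) = √(29/54 + √26/10)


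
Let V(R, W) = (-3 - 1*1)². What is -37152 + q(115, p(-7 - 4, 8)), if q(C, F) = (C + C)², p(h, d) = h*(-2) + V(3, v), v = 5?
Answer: 15748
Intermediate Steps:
V(R, W) = 16 (V(R, W) = (-3 - 1)² = (-4)² = 16)
p(h, d) = 16 - 2*h (p(h, d) = h*(-2) + 16 = -2*h + 16 = 16 - 2*h)
q(C, F) = 4*C² (q(C, F) = (2*C)² = 4*C²)
-37152 + q(115, p(-7 - 4, 8)) = -37152 + 4*115² = -37152 + 4*13225 = -37152 + 52900 = 15748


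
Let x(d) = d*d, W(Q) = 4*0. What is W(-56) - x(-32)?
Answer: -1024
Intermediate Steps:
W(Q) = 0
x(d) = d²
W(-56) - x(-32) = 0 - 1*(-32)² = 0 - 1*1024 = 0 - 1024 = -1024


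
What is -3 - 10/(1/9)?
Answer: -93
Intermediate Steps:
-3 - 10/(1/9) = -3 - 10/⅑ = -3 - 10*9 = -3 - 1*90 = -3 - 90 = -93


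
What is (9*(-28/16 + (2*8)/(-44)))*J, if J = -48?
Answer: 10044/11 ≈ 913.09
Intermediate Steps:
(9*(-28/16 + (2*8)/(-44)))*J = (9*(-28/16 + (2*8)/(-44)))*(-48) = (9*(-28*1/16 + 16*(-1/44)))*(-48) = (9*(-7/4 - 4/11))*(-48) = (9*(-93/44))*(-48) = -837/44*(-48) = 10044/11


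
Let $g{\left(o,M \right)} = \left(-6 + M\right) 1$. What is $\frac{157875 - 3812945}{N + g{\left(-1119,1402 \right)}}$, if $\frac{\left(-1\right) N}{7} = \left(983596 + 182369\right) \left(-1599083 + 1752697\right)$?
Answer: $\frac{1827535}{626879915587} \approx 2.9153 \cdot 10^{-6}$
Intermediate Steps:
$g{\left(o,M \right)} = -6 + M$
$N = -1253759832570$ ($N = - 7 \left(983596 + 182369\right) \left(-1599083 + 1752697\right) = - 7 \cdot 1165965 \cdot 153614 = \left(-7\right) 179108547510 = -1253759832570$)
$\frac{157875 - 3812945}{N + g{\left(-1119,1402 \right)}} = \frac{157875 - 3812945}{-1253759832570 + \left(-6 + 1402\right)} = - \frac{3655070}{-1253759832570 + 1396} = - \frac{3655070}{-1253759831174} = \left(-3655070\right) \left(- \frac{1}{1253759831174}\right) = \frac{1827535}{626879915587}$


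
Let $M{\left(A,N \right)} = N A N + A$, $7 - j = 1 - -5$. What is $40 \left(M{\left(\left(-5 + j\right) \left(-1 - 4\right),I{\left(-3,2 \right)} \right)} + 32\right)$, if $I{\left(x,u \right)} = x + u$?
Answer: $2880$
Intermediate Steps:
$I{\left(x,u \right)} = u + x$
$j = 1$ ($j = 7 - \left(1 - -5\right) = 7 - \left(1 + 5\right) = 7 - 6 = 1$)
$M{\left(A,N \right)} = A + A N^{2}$ ($M{\left(A,N \right)} = A N N + A = A N^{2} + A = A + A N^{2}$)
$40 \left(M{\left(\left(-5 + j\right) \left(-1 - 4\right),I{\left(-3,2 \right)} \right)} + 32\right) = 40 \left(\left(-5 + 1\right) \left(-1 - 4\right) \left(1 + \left(2 - 3\right)^{2}\right) + 32\right) = 40 \left(\left(-4\right) \left(-5\right) \left(1 + \left(-1\right)^{2}\right) + 32\right) = 40 \left(20 \left(1 + 1\right) + 32\right) = 40 \left(20 \cdot 2 + 32\right) = 40 \left(40 + 32\right) = 40 \cdot 72 = 2880$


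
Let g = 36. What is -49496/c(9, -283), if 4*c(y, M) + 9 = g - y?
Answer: -98992/9 ≈ -10999.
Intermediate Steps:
c(y, M) = 27/4 - y/4 (c(y, M) = -9/4 + (36 - y)/4 = -9/4 + (9 - y/4) = 27/4 - y/4)
-49496/c(9, -283) = -49496/(27/4 - ¼*9) = -49496/(27/4 - 9/4) = -49496/9/2 = -49496*2/9 = -98992/9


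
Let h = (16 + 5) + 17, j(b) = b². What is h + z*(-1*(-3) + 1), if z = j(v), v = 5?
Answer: 138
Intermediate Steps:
h = 38 (h = 21 + 17 = 38)
z = 25 (z = 5² = 25)
h + z*(-1*(-3) + 1) = 38 + 25*(-1*(-3) + 1) = 38 + 25*(3 + 1) = 38 + 25*4 = 38 + 100 = 138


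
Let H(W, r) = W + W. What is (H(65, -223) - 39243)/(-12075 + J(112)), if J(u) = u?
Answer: 39113/11963 ≈ 3.2695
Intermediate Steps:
H(W, r) = 2*W
(H(65, -223) - 39243)/(-12075 + J(112)) = (2*65 - 39243)/(-12075 + 112) = (130 - 39243)/(-11963) = -39113*(-1/11963) = 39113/11963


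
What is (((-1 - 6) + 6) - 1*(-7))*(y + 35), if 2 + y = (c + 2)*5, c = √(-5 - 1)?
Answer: 258 + 30*I*√6 ≈ 258.0 + 73.485*I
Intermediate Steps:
c = I*√6 (c = √(-6) = I*√6 ≈ 2.4495*I)
y = 8 + 5*I*√6 (y = -2 + (I*√6 + 2)*5 = -2 + (2 + I*√6)*5 = -2 + (10 + 5*I*√6) = 8 + 5*I*√6 ≈ 8.0 + 12.247*I)
(((-1 - 6) + 6) - 1*(-7))*(y + 35) = (((-1 - 6) + 6) - 1*(-7))*((8 + 5*I*√6) + 35) = ((-7 + 6) + 7)*(43 + 5*I*√6) = (-1 + 7)*(43 + 5*I*√6) = 6*(43 + 5*I*√6) = 258 + 30*I*√6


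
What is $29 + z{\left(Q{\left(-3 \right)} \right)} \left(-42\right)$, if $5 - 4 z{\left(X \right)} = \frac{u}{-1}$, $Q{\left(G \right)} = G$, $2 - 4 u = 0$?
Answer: $- \frac{115}{4} \approx -28.75$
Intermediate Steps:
$u = \frac{1}{2}$ ($u = \frac{1}{2} - 0 = \frac{1}{2} + 0 = \frac{1}{2} \approx 0.5$)
$z{\left(X \right)} = \frac{11}{8}$ ($z{\left(X \right)} = \frac{5}{4} - \frac{\frac{1}{2} \frac{1}{-1}}{4} = \frac{5}{4} - \frac{\frac{1}{2} \left(-1\right)}{4} = \frac{5}{4} - - \frac{1}{8} = \frac{5}{4} + \frac{1}{8} = \frac{11}{8}$)
$29 + z{\left(Q{\left(-3 \right)} \right)} \left(-42\right) = 29 + \frac{11}{8} \left(-42\right) = 29 - \frac{231}{4} = - \frac{115}{4}$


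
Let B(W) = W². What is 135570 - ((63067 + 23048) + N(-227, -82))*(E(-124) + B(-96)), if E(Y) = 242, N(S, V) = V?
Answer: -813564544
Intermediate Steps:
135570 - ((63067 + 23048) + N(-227, -82))*(E(-124) + B(-96)) = 135570 - ((63067 + 23048) - 82)*(242 + (-96)²) = 135570 - (86115 - 82)*(242 + 9216) = 135570 - 86033*9458 = 135570 - 1*813700114 = 135570 - 813700114 = -813564544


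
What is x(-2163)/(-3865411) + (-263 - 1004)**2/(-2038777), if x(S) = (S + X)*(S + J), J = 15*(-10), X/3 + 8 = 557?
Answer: -8638398418495/7880711042347 ≈ -1.0961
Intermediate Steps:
X = 1647 (X = -24 + 3*557 = -24 + 1671 = 1647)
J = -150
x(S) = (-150 + S)*(1647 + S) (x(S) = (S + 1647)*(S - 150) = (1647 + S)*(-150 + S) = (-150 + S)*(1647 + S))
x(-2163)/(-3865411) + (-263 - 1004)**2/(-2038777) = (-247050 + (-2163)**2 + 1497*(-2163))/(-3865411) + (-263 - 1004)**2/(-2038777) = (-247050 + 4678569 - 3238011)*(-1/3865411) + (-1267)**2*(-1/2038777) = 1193508*(-1/3865411) + 1605289*(-1/2038777) = -1193508/3865411 - 1605289/2038777 = -8638398418495/7880711042347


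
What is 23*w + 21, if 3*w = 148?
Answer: 3467/3 ≈ 1155.7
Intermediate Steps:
w = 148/3 (w = (⅓)*148 = 148/3 ≈ 49.333)
23*w + 21 = 23*(148/3) + 21 = 3404/3 + 21 = 3467/3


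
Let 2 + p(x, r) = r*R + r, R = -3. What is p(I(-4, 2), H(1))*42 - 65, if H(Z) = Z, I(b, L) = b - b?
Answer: -233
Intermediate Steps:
I(b, L) = 0
p(x, r) = -2 - 2*r (p(x, r) = -2 + (r*(-3) + r) = -2 + (-3*r + r) = -2 - 2*r)
p(I(-4, 2), H(1))*42 - 65 = (-2 - 2*1)*42 - 65 = (-2 - 2)*42 - 65 = -4*42 - 65 = -168 - 65 = -233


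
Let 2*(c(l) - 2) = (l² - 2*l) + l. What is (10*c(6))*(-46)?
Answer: -7820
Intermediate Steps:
c(l) = 2 + l²/2 - l/2 (c(l) = 2 + ((l² - 2*l) + l)/2 = 2 + (l² - l)/2 = 2 + (l²/2 - l/2) = 2 + l²/2 - l/2)
(10*c(6))*(-46) = (10*(2 + (½)*6² - ½*6))*(-46) = (10*(2 + (½)*36 - 3))*(-46) = (10*(2 + 18 - 3))*(-46) = (10*17)*(-46) = 170*(-46) = -7820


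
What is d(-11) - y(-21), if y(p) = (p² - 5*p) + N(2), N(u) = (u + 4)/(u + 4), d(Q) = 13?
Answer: -534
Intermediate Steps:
N(u) = 1 (N(u) = (4 + u)/(4 + u) = 1)
y(p) = 1 + p² - 5*p (y(p) = (p² - 5*p) + 1 = 1 + p² - 5*p)
d(-11) - y(-21) = 13 - (1 + (-21)² - 5*(-21)) = 13 - (1 + 441 + 105) = 13 - 1*547 = 13 - 547 = -534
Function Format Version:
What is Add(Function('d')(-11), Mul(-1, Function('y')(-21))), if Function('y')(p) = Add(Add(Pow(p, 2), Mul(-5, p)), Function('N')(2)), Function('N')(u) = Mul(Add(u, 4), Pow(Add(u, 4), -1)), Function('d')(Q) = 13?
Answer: -534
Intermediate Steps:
Function('N')(u) = 1 (Function('N')(u) = Mul(Add(4, u), Pow(Add(4, u), -1)) = 1)
Function('y')(p) = Add(1, Pow(p, 2), Mul(-5, p)) (Function('y')(p) = Add(Add(Pow(p, 2), Mul(-5, p)), 1) = Add(1, Pow(p, 2), Mul(-5, p)))
Add(Function('d')(-11), Mul(-1, Function('y')(-21))) = Add(13, Mul(-1, Add(1, Pow(-21, 2), Mul(-5, -21)))) = Add(13, Mul(-1, Add(1, 441, 105))) = Add(13, Mul(-1, 547)) = Add(13, -547) = -534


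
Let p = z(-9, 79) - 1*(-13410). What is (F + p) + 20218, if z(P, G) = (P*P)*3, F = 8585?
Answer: 42456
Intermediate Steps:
z(P, G) = 3*P**2 (z(P, G) = P**2*3 = 3*P**2)
p = 13653 (p = 3*(-9)**2 - 1*(-13410) = 3*81 + 13410 = 243 + 13410 = 13653)
(F + p) + 20218 = (8585 + 13653) + 20218 = 22238 + 20218 = 42456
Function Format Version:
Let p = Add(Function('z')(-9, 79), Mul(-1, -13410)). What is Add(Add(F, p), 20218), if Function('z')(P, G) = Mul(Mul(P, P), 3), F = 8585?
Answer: 42456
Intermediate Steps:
Function('z')(P, G) = Mul(3, Pow(P, 2)) (Function('z')(P, G) = Mul(Pow(P, 2), 3) = Mul(3, Pow(P, 2)))
p = 13653 (p = Add(Mul(3, Pow(-9, 2)), Mul(-1, -13410)) = Add(Mul(3, 81), 13410) = Add(243, 13410) = 13653)
Add(Add(F, p), 20218) = Add(Add(8585, 13653), 20218) = Add(22238, 20218) = 42456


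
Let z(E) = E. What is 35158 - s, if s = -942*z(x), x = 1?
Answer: 36100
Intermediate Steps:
s = -942 (s = -942*1 = -942)
35158 - s = 35158 - 1*(-942) = 35158 + 942 = 36100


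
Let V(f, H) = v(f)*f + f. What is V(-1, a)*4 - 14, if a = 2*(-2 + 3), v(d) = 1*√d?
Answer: -18 - 4*I ≈ -18.0 - 4.0*I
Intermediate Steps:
v(d) = √d
a = 2 (a = 2*1 = 2)
V(f, H) = f + f^(3/2) (V(f, H) = √f*f + f = f^(3/2) + f = f + f^(3/2))
V(-1, a)*4 - 14 = (-1 + (-1)^(3/2))*4 - 14 = (-1 - I)*4 - 14 = (-4 - 4*I) - 14 = -18 - 4*I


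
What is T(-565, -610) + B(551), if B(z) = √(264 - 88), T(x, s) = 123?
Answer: 123 + 4*√11 ≈ 136.27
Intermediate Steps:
B(z) = 4*√11 (B(z) = √176 = 4*√11)
T(-565, -610) + B(551) = 123 + 4*√11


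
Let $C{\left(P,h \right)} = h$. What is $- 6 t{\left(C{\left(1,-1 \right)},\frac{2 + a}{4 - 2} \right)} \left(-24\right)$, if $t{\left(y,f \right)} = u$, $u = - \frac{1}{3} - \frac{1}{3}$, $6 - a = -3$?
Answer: $-96$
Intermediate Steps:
$a = 9$ ($a = 6 - -3 = 6 + 3 = 9$)
$u = - \frac{2}{3}$ ($u = \left(-1\right) \frac{1}{3} - \frac{1}{3} = - \frac{1}{3} - \frac{1}{3} = - \frac{2}{3} \approx -0.66667$)
$t{\left(y,f \right)} = - \frac{2}{3}$
$- 6 t{\left(C{\left(1,-1 \right)},\frac{2 + a}{4 - 2} \right)} \left(-24\right) = \left(-6\right) \left(- \frac{2}{3}\right) \left(-24\right) = 4 \left(-24\right) = -96$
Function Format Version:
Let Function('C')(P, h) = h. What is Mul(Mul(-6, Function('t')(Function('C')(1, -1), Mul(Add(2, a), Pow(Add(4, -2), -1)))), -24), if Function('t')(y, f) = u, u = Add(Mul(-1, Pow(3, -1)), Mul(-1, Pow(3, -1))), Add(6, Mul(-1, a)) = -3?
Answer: -96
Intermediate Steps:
a = 9 (a = Add(6, Mul(-1, -3)) = Add(6, 3) = 9)
u = Rational(-2, 3) (u = Add(Mul(-1, Rational(1, 3)), Mul(-1, Rational(1, 3))) = Add(Rational(-1, 3), Rational(-1, 3)) = Rational(-2, 3) ≈ -0.66667)
Function('t')(y, f) = Rational(-2, 3)
Mul(Mul(-6, Function('t')(Function('C')(1, -1), Mul(Add(2, a), Pow(Add(4, -2), -1)))), -24) = Mul(Mul(-6, Rational(-2, 3)), -24) = Mul(4, -24) = -96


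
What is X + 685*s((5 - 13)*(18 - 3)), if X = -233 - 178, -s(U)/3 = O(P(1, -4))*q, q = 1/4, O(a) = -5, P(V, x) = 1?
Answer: 8631/4 ≈ 2157.8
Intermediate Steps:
q = 1/4 (q = 1*(1/4) = 1/4 ≈ 0.25000)
s(U) = 15/4 (s(U) = -(-15)/4 = -3*(-5/4) = 15/4)
X = -411
X + 685*s((5 - 13)*(18 - 3)) = -411 + 685*(15/4) = -411 + 10275/4 = 8631/4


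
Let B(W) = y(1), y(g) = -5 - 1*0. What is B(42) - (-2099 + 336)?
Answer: 1758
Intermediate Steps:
y(g) = -5 (y(g) = -5 + 0 = -5)
B(W) = -5
B(42) - (-2099 + 336) = -5 - (-2099 + 336) = -5 - 1*(-1763) = -5 + 1763 = 1758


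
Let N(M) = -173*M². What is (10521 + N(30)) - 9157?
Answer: -154336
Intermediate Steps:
(10521 + N(30)) - 9157 = (10521 - 173*30²) - 9157 = (10521 - 173*900) - 9157 = (10521 - 155700) - 9157 = -145179 - 9157 = -154336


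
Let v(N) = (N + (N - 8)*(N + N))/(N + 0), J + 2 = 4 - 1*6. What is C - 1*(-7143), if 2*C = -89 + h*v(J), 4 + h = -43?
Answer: 7639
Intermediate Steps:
h = -47 (h = -4 - 43 = -47)
J = -4 (J = -2 + (4 - 1*6) = -2 + (4 - 6) = -2 - 2 = -4)
v(N) = (N + 2*N*(-8 + N))/N (v(N) = (N + (-8 + N)*(2*N))/N = (N + 2*N*(-8 + N))/N)
C = 496 (C = (-89 - 47*(-15 + 2*(-4)))/2 = (-89 - 47*(-15 - 8))/2 = (-89 - 47*(-23))/2 = (-89 + 1081)/2 = (½)*992 = 496)
C - 1*(-7143) = 496 - 1*(-7143) = 496 + 7143 = 7639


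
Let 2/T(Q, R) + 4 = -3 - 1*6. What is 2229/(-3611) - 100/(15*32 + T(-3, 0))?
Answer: -9299401/11262709 ≈ -0.82568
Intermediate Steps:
T(Q, R) = -2/13 (T(Q, R) = 2/(-4 + (-3 - 1*6)) = 2/(-4 + (-3 - 6)) = 2/(-4 - 9) = 2/(-13) = 2*(-1/13) = -2/13)
2229/(-3611) - 100/(15*32 + T(-3, 0)) = 2229/(-3611) - 100/(15*32 - 2/13) = 2229*(-1/3611) - 100/(480 - 2/13) = -2229/3611 - 100/6238/13 = -2229/3611 - 100*13/6238 = -2229/3611 - 650/3119 = -9299401/11262709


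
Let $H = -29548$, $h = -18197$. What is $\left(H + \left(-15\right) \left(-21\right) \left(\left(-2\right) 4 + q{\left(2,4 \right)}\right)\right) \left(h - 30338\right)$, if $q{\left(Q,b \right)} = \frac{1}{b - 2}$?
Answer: $\frac{3097552235}{2} \approx 1.5488 \cdot 10^{9}$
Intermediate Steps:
$q{\left(Q,b \right)} = \frac{1}{-2 + b}$
$\left(H + \left(-15\right) \left(-21\right) \left(\left(-2\right) 4 + q{\left(2,4 \right)}\right)\right) \left(h - 30338\right) = \left(-29548 + \left(-15\right) \left(-21\right) \left(\left(-2\right) 4 + \frac{1}{-2 + 4}\right)\right) \left(-18197 - 30338\right) = \left(-29548 + 315 \left(-8 + \frac{1}{2}\right)\right) \left(-48535\right) = \left(-29548 + 315 \left(- \frac{15}{2}\right)\right) \left(-48535\right) = \left(-29548 - \frac{4725}{2}\right) \left(-48535\right) = \left(- \frac{63821}{2}\right) \left(-48535\right) = \frac{3097552235}{2}$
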